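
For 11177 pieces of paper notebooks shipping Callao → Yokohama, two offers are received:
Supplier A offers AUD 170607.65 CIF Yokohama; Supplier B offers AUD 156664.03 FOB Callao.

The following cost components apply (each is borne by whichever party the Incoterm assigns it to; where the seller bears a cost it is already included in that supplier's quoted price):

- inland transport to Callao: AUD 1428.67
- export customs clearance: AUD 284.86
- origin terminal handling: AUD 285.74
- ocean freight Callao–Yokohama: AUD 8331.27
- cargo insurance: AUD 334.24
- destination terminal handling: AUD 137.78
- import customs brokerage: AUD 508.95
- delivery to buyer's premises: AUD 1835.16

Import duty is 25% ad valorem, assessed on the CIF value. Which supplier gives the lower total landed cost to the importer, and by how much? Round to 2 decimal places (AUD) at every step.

Supplier B is cheaper by AUD 6597.63

Supplier A (CIF):
The CIF price already equals the CIF value: 170607.65
Import duty = 170607.65 × 25% = 42651.91
Buyer bears (A): 137.78 + 508.95 + 1835.16 = 2481.89
Landed cost (A) = invoice 170607.65 + 2481.89 + duty 42651.91 = 215741.45
Supplier B (FOB):
CIF value = FOB price + freight + insurance = 156664.03 + 8331.27 + 334.24 = 165329.54
Import duty = 165329.54 × 25% = 41332.39
Buyer bears (B): 8331.27 + 334.24 + 137.78 + 508.95 + 1835.16 = 11147.40
Landed cost (B) = invoice 156664.03 + 11147.40 + duty 41332.39 = 209143.82
Difference = |215741.45 − 209143.82| = 6597.63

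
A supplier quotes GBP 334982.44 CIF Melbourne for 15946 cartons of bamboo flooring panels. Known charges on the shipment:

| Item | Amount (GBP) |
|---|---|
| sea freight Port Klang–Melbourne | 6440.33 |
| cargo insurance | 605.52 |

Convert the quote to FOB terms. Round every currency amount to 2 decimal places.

From CIF to FOB, the seller no longer bears: freight, insurance.
FOB price = 334982.44 − 6440.33 − 605.52 = 327936.59

FOB price: GBP 327936.59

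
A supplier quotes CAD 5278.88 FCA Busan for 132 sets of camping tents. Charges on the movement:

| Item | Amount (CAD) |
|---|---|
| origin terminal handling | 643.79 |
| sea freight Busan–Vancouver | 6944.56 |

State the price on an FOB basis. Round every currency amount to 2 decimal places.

FOB price: CAD 5922.67

Not relevant to the conversion: freight — on the buyer under both terms; not part of either seller's price.
From FCA to FOB, the seller additionally bears: origin terminal.
FOB price = 5278.88 + 643.79 = 5922.67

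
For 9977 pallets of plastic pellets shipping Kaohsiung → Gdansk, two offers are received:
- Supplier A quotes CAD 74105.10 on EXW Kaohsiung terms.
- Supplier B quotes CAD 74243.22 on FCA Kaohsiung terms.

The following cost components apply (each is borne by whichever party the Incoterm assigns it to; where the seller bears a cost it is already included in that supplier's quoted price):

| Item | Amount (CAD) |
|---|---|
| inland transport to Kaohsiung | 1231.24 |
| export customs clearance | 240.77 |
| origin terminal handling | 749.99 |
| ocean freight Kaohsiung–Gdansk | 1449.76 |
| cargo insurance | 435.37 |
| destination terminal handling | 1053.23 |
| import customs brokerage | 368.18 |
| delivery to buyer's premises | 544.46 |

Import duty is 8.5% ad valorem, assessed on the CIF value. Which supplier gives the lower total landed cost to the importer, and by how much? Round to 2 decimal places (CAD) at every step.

Supplier B is cheaper by CAD 1447.27

Supplier A (EXW):
CIF value = EXW price + inland to port + export clearance + origin terminal + freight + insurance = 74105.10 + 1231.24 + 240.77 + 749.99 + 1449.76 + 435.37 = 78212.23
Import duty = 78212.23 × 8.5% = 6648.04
Buyer bears (A): 1231.24 + 240.77 + 749.99 + 1449.76 + 435.37 + 1053.23 + 368.18 + 544.46 = 6073.00
Landed cost (A) = invoice 74105.10 + 6073.00 + duty 6648.04 = 86826.14
Supplier B (FCA):
CIF value = FCA price + origin terminal + freight + insurance = 74243.22 + 749.99 + 1449.76 + 435.37 = 76878.34
Import duty = 76878.34 × 8.5% = 6534.66
Buyer bears (B): 749.99 + 1449.76 + 435.37 + 1053.23 + 368.18 + 544.46 = 4600.99
Landed cost (B) = invoice 74243.22 + 4600.99 + duty 6534.66 = 85378.87
Difference = |86826.14 − 85378.87| = 1447.27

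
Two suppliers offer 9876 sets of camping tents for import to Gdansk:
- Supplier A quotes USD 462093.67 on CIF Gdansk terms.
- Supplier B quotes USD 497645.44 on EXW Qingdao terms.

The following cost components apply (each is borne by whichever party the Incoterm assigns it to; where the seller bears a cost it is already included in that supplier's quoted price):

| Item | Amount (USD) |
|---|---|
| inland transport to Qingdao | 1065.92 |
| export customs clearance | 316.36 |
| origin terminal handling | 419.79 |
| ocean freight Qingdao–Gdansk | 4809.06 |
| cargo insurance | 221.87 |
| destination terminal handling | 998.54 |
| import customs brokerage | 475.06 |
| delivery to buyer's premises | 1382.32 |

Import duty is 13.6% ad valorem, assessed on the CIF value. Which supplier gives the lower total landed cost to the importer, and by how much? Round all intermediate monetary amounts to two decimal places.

Supplier A is cheaper by USD 48149.10

Supplier A (CIF):
The CIF price already equals the CIF value: 462093.67
Import duty = 462093.67 × 13.6% = 62844.74
Buyer bears (A): 998.54 + 475.06 + 1382.32 = 2855.92
Landed cost (A) = invoice 462093.67 + 2855.92 + duty 62844.74 = 527794.33
Supplier B (EXW):
CIF value = EXW price + inland to port + export clearance + origin terminal + freight + insurance = 497645.44 + 1065.92 + 316.36 + 419.79 + 4809.06 + 221.87 = 504478.44
Import duty = 504478.44 × 13.6% = 68609.07
Buyer bears (B): 1065.92 + 316.36 + 419.79 + 4809.06 + 221.87 + 998.54 + 475.06 + 1382.32 = 9688.92
Landed cost (B) = invoice 497645.44 + 9688.92 + duty 68609.07 = 575943.43
Difference = |527794.33 − 575943.43| = 48149.10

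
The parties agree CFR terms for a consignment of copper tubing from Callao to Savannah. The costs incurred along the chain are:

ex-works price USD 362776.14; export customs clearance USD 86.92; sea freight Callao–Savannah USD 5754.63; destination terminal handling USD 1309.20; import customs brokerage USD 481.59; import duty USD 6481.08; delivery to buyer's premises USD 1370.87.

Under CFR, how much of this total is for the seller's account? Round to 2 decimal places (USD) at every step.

CFR: the seller pays costs through ocean freight to the destination port, but not insurance.
Seller's account: goods 362776.14 + export clearance 86.92 + freight 5754.63 = 368617.69
Buyer's account: destination terminal 1309.20 + brokerage 481.59 + duty 6481.08 + delivery 1370.87 = 9642.74

Seller's account: USD 368617.69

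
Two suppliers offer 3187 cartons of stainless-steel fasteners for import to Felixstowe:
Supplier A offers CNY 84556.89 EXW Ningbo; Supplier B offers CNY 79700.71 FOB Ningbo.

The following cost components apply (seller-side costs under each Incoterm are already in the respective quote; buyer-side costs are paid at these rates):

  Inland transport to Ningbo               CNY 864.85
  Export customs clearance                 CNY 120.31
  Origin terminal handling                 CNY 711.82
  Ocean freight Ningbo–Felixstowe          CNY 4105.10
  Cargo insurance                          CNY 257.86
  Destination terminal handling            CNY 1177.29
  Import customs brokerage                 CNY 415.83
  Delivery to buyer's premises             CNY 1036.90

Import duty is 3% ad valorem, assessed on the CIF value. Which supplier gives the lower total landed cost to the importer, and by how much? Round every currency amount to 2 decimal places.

Supplier B is cheaper by CNY 6749.75

Supplier A (EXW):
CIF value = EXW price + inland to port + export clearance + origin terminal + freight + insurance = 84556.89 + 864.85 + 120.31 + 711.82 + 4105.10 + 257.86 = 90616.83
Import duty = 90616.83 × 3% = 2718.50
Buyer bears (A): 864.85 + 120.31 + 711.82 + 4105.10 + 257.86 + 1177.29 + 415.83 + 1036.90 = 8689.96
Landed cost (A) = invoice 84556.89 + 8689.96 + duty 2718.50 = 95965.35
Supplier B (FOB):
CIF value = FOB price + freight + insurance = 79700.71 + 4105.10 + 257.86 = 84063.67
Import duty = 84063.67 × 3% = 2521.91
Buyer bears (B): 4105.10 + 257.86 + 1177.29 + 415.83 + 1036.90 = 6992.98
Landed cost (B) = invoice 79700.71 + 6992.98 + duty 2521.91 = 89215.60
Difference = |95965.35 − 89215.60| = 6749.75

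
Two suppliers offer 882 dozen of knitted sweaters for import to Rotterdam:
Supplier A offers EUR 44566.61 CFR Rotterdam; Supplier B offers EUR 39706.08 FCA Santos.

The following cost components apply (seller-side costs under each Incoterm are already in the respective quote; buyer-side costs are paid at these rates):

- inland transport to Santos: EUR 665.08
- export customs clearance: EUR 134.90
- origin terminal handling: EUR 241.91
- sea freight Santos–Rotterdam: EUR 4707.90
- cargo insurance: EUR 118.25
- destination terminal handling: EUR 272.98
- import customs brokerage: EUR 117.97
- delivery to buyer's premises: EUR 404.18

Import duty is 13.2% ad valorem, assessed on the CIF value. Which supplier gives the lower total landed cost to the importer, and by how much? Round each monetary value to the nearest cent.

Supplier A (CFR):
CIF value = CFR price + insurance = 44566.61 + 118.25 = 44684.86
Import duty = 44684.86 × 13.2% = 5898.40
Buyer bears (A): 118.25 + 272.98 + 117.97 + 404.18 = 913.38
Landed cost (A) = invoice 44566.61 + 913.38 + duty 5898.40 = 51378.39
Supplier B (FCA):
CIF value = FCA price + origin terminal + freight + insurance = 39706.08 + 241.91 + 4707.90 + 118.25 = 44774.14
Import duty = 44774.14 × 13.2% = 5910.19
Buyer bears (B): 241.91 + 4707.90 + 118.25 + 272.98 + 117.97 + 404.18 = 5863.19
Landed cost (B) = invoice 39706.08 + 5863.19 + duty 5910.19 = 51479.46
Difference = |51378.39 − 51479.46| = 101.07

Supplier A is cheaper by EUR 101.07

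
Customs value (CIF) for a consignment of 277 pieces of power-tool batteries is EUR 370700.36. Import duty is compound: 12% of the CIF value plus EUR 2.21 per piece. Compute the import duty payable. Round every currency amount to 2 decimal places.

Import duty: EUR 45096.21

Ad valorem component: 370700.36 × 12% = 44484.04
Specific component: 277 × 2.21 = 612.17
Import duty = 44484.04 + 612.17 = 45096.21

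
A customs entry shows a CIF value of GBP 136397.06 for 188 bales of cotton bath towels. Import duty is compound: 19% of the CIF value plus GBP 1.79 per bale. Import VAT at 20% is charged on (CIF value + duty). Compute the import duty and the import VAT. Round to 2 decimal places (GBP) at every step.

Ad valorem component: 136397.06 × 19% = 25915.44
Specific component: 188 × 1.79 = 336.52
Import duty = 25915.44 + 336.52 = 26251.96
VAT base = CIF + duty = 136397.06 + 26251.96 = 162649.02
Import VAT = 162649.02 × 20% = 32529.80

Import duty: GBP 26251.96; import VAT: GBP 32529.80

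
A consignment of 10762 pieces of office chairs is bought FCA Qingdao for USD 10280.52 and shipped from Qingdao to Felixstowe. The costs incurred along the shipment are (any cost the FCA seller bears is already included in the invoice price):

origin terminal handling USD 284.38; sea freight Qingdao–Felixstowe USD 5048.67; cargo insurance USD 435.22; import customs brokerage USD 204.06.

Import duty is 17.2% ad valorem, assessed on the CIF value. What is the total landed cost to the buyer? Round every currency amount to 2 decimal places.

Total landed cost: USD 19013.24

FCA: the seller delivers export-cleared goods to the carrier; the buyer bears costs from that point.
CIF value = FCA price + origin terminal + freight + insurance = 10280.52 + 284.38 + 5048.67 + 435.22 = 16048.79
Import duty = 16048.79 × 17.2% = 2760.39
Buyer bears: origin terminal 284.38 + freight 5048.67 + insurance 435.22 + brokerage 204.06 + duty 2760.39 = 8732.72
Landed cost = invoice 10280.52 + 8732.72 = 19013.24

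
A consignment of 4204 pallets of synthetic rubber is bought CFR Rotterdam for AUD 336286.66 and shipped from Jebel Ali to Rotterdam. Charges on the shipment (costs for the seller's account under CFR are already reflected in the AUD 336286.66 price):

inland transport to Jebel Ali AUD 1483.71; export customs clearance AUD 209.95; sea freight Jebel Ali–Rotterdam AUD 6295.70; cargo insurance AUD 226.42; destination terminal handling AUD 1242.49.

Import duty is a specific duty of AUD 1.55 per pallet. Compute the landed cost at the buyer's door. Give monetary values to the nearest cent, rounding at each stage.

CFR: the seller pays costs through ocean freight to the destination port, but not insurance.
Already in the invoice (seller's account under CFR): inland to port, export clearance, freight — exclude.
CIF value = CFR price + insurance = 336286.66 + 226.42 = 336513.08
Import duty = 4204 × 1.55 = 6516.20
Buyer bears: insurance 226.42 + destination terminal 1242.49 + duty 6516.20 = 7985.11
Landed cost = invoice 336286.66 + 7985.11 = 344271.77

Total landed cost: AUD 344271.77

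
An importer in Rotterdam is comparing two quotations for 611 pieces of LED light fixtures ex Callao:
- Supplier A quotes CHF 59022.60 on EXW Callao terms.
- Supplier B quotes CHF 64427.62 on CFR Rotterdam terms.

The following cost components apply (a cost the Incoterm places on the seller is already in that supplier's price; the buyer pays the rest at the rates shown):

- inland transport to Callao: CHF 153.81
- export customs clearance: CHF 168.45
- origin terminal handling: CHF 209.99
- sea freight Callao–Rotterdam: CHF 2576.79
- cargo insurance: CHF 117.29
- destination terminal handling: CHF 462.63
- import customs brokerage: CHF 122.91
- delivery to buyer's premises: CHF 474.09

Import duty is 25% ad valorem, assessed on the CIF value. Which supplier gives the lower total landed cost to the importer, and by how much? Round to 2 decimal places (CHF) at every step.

Supplier A is cheaper by CHF 2869.98

Supplier A (EXW):
CIF value = EXW price + inland to port + export clearance + origin terminal + freight + insurance = 59022.60 + 153.81 + 168.45 + 209.99 + 2576.79 + 117.29 = 62248.93
Import duty = 62248.93 × 25% = 15562.23
Buyer bears (A): 153.81 + 168.45 + 209.99 + 2576.79 + 117.29 + 462.63 + 122.91 + 474.09 = 4285.96
Landed cost (A) = invoice 59022.60 + 4285.96 + duty 15562.23 = 78870.79
Supplier B (CFR):
CIF value = CFR price + insurance = 64427.62 + 117.29 = 64544.91
Import duty = 64544.91 × 25% = 16136.23
Buyer bears (B): 117.29 + 462.63 + 122.91 + 474.09 = 1176.92
Landed cost (B) = invoice 64427.62 + 1176.92 + duty 16136.23 = 81740.77
Difference = |78870.79 − 81740.77| = 2869.98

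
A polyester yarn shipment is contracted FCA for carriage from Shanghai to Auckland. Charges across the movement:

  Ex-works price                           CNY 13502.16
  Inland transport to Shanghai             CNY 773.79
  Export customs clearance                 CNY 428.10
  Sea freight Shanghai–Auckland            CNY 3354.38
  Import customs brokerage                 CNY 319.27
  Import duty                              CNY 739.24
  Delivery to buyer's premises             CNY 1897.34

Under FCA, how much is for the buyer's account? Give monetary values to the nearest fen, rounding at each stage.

FCA: the seller delivers export-cleared goods to the carrier; the buyer bears costs from that point.
Seller's account: goods 13502.16 + inland to port 773.79 + export clearance 428.10 = 14704.05
Buyer's account: freight 3354.38 + brokerage 319.27 + duty 739.24 + delivery 1897.34 = 6310.23

Buyer's account: CNY 6310.23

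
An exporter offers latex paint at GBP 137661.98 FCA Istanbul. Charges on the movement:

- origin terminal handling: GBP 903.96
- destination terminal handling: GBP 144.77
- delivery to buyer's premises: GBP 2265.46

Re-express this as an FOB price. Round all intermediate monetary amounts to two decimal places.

FOB price: GBP 138565.94

Not relevant to the conversion: destination terminal, delivery — on the buyer under both terms; not part of either seller's price.
From FCA to FOB, the seller additionally bears: origin terminal.
FOB price = 137661.98 + 903.96 = 138565.94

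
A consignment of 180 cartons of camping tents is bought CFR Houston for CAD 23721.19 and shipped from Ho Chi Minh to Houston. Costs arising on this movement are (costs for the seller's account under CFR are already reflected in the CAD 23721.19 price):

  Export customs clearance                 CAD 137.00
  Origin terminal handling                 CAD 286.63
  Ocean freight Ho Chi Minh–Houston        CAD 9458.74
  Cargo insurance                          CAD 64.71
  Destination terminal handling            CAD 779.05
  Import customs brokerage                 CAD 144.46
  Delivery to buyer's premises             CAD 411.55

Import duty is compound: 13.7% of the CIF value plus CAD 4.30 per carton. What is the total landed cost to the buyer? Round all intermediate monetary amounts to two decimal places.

CFR: the seller pays costs through ocean freight to the destination port, but not insurance.
Already in the invoice (seller's account under CFR): export clearance, origin terminal, freight — exclude.
CIF value = CFR price + insurance = 23721.19 + 64.71 = 23785.90
Ad valorem component: 23785.90 × 13.7% = 3258.67
Specific component: 180 × 4.30 = 774.00
Import duty = 3258.67 + 774.00 = 4032.67
Buyer bears: insurance 64.71 + destination terminal 779.05 + brokerage 144.46 + delivery 411.55 + duty 4032.67 = 5432.44
Landed cost = invoice 23721.19 + 5432.44 = 29153.63

Total landed cost: CAD 29153.63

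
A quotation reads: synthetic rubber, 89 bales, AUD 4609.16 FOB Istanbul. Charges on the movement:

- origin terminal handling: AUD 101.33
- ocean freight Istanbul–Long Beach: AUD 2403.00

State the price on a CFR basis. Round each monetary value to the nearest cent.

Not relevant to the conversion: origin terminal — on the seller under both FOB and CFR; already in the FOB price and stays in the CFR price.
From FOB to CFR, the seller additionally bears: freight.
CFR price = 4609.16 + 2403.00 = 7012.16

CFR price: AUD 7012.16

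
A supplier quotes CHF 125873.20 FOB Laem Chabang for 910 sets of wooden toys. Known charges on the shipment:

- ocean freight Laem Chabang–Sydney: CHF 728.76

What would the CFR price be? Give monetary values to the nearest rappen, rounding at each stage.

CFR price: CHF 126601.96

From FOB to CFR, the seller additionally bears: freight.
CFR price = 125873.20 + 728.76 = 126601.96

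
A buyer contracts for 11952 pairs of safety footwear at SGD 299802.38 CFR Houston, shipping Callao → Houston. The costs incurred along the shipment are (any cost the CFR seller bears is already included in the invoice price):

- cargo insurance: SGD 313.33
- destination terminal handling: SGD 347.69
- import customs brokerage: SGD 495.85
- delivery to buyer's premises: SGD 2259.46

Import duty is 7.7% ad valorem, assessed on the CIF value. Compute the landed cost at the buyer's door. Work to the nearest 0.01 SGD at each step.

CFR: the seller pays costs through ocean freight to the destination port, but not insurance.
CIF value = CFR price + insurance = 299802.38 + 313.33 = 300115.71
Import duty = 300115.71 × 7.7% = 23108.91
Buyer bears: insurance 313.33 + destination terminal 347.69 + brokerage 495.85 + delivery 2259.46 + duty 23108.91 = 26525.24
Landed cost = invoice 299802.38 + 26525.24 = 326327.62

Total landed cost: SGD 326327.62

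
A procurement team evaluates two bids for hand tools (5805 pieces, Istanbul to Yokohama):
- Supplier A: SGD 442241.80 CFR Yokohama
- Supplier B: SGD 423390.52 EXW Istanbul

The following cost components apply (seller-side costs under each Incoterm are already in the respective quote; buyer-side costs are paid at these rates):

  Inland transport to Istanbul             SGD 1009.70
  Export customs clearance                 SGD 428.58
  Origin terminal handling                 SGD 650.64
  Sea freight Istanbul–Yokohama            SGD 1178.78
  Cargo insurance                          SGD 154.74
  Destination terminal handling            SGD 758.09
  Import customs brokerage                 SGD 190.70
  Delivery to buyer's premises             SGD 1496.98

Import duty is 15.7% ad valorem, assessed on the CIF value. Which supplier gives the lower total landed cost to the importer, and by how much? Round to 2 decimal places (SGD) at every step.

Supplier B is cheaper by SGD 18030.21

Supplier A (CFR):
CIF value = CFR price + insurance = 442241.80 + 154.74 = 442396.54
Import duty = 442396.54 × 15.7% = 69456.26
Buyer bears (A): 154.74 + 758.09 + 190.70 + 1496.98 = 2600.51
Landed cost (A) = invoice 442241.80 + 2600.51 + duty 69456.26 = 514298.57
Supplier B (EXW):
CIF value = EXW price + inland to port + export clearance + origin terminal + freight + insurance = 423390.52 + 1009.70 + 428.58 + 650.64 + 1178.78 + 154.74 = 426812.96
Import duty = 426812.96 × 15.7% = 67009.63
Buyer bears (B): 1009.70 + 428.58 + 650.64 + 1178.78 + 154.74 + 758.09 + 190.70 + 1496.98 = 5868.21
Landed cost (B) = invoice 423390.52 + 5868.21 + duty 67009.63 = 496268.36
Difference = |514298.57 − 496268.36| = 18030.21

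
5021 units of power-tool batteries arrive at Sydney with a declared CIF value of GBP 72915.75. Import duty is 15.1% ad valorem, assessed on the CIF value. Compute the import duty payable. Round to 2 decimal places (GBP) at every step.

Import duty = 72915.75 × 15.1% = 11010.28

Import duty: GBP 11010.28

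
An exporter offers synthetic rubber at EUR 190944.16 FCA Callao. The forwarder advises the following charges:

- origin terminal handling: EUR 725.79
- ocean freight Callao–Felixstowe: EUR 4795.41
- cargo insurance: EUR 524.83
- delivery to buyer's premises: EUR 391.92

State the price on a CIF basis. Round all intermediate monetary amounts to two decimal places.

Not relevant to the conversion: delivery — on the buyer under both terms; not part of either seller's price.
From FCA to CIF, the seller additionally bears: origin terminal, freight, insurance.
CIF price = 190944.16 + 725.79 + 4795.41 + 524.83 = 196990.19

CIF price: EUR 196990.19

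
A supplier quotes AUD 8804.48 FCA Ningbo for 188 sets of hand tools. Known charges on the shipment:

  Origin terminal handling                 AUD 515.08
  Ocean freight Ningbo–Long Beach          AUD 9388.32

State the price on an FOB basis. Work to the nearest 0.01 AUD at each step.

Not relevant to the conversion: freight — on the buyer under both terms; not part of either seller's price.
From FCA to FOB, the seller additionally bears: origin terminal.
FOB price = 8804.48 + 515.08 = 9319.56

FOB price: AUD 9319.56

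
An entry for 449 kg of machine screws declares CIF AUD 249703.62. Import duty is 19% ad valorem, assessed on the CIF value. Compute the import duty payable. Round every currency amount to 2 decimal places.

Import duty: AUD 47443.69

Import duty = 249703.62 × 19% = 47443.69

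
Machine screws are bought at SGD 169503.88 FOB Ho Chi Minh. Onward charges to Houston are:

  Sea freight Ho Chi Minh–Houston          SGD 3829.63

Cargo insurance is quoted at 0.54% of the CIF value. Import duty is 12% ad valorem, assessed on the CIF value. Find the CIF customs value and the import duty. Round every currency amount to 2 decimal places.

Let C be the CIF value. C = FOB price + freight + 0.54% × C
C − 0.54% × C = 169503.88 + 3829.63
0.9946 × C = 173333.51
C = 173333.51 / 0.9946 = 174274.59
Insurance premium = 0.54% × 174274.59 = 941.08
Import duty = 174274.59 × 12% = 20912.95

CIF value: SGD 174274.59; import duty: SGD 20912.95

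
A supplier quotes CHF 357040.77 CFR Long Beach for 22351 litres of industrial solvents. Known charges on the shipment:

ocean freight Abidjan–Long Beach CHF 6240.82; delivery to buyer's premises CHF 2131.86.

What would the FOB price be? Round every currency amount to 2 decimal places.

Not relevant to the conversion: delivery — on the buyer under both terms; not part of either seller's price.
From CFR to FOB, the seller no longer bears: freight.
FOB price = 357040.77 − 6240.82 = 350799.95

FOB price: CHF 350799.95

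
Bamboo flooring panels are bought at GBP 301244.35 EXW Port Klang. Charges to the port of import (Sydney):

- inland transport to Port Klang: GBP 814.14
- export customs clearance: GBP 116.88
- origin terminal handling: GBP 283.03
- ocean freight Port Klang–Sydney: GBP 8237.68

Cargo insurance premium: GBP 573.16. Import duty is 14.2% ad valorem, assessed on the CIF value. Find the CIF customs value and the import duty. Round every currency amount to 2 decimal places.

CIF value: GBP 311269.24; import duty: GBP 44200.23

CIF = EXW price + pre-shipment costs + freight + insurance
CIF = 301244.35 + 814.14 + 116.88 + 283.03 + 8237.68 + 573.16 = 311269.24
Import duty = 311269.24 × 14.2% = 44200.23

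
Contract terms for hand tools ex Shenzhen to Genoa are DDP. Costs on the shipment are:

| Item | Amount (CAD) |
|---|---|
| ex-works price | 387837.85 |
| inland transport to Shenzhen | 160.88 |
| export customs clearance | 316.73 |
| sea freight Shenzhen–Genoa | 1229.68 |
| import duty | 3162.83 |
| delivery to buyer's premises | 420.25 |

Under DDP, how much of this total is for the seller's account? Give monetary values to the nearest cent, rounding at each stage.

Seller's account: CAD 393128.22

DDP: the seller bears all costs including import duty.
Seller's account: goods 387837.85 + inland to port 160.88 + export clearance 316.73 + freight 1229.68 + duty 3162.83 + delivery 420.25 = 393128.22
Buyer's account: 0.00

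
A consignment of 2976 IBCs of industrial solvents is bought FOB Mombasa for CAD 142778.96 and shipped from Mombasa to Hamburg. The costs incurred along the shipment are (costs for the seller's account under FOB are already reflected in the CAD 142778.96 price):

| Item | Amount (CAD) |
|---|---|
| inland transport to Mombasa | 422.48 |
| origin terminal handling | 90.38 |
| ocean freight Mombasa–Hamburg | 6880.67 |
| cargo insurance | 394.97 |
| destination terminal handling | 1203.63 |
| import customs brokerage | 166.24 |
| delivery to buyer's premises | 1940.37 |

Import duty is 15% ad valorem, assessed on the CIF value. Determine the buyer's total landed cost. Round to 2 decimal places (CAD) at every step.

Total landed cost: CAD 175873.03

FOB: the seller bears costs until goods are on board at the origin port; the buyer bears freight, insurance and all costs thereafter.
Already in the invoice (seller's account under FOB): inland to port, origin terminal — exclude.
CIF value = FOB price + freight + insurance = 142778.96 + 6880.67 + 394.97 = 150054.60
Import duty = 150054.60 × 15% = 22508.19
Buyer bears: freight 6880.67 + insurance 394.97 + destination terminal 1203.63 + brokerage 166.24 + delivery 1940.37 + duty 22508.19 = 33094.07
Landed cost = invoice 142778.96 + 33094.07 = 175873.03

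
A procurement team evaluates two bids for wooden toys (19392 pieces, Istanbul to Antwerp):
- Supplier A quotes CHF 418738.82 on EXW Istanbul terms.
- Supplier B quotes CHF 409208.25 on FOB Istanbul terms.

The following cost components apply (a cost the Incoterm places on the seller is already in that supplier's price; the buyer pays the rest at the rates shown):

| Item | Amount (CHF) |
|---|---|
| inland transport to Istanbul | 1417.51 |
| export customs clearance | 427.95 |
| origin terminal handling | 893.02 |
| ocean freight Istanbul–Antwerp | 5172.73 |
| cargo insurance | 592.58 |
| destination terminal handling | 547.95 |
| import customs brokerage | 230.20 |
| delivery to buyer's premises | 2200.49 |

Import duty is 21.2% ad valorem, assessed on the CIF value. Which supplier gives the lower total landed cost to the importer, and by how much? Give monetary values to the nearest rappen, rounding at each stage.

Supplier B is cheaper by CHF 14870.09

Supplier A (EXW):
CIF value = EXW price + inland to port + export clearance + origin terminal + freight + insurance = 418738.82 + 1417.51 + 427.95 + 893.02 + 5172.73 + 592.58 = 427242.61
Import duty = 427242.61 × 21.2% = 90575.43
Buyer bears (A): 1417.51 + 427.95 + 893.02 + 5172.73 + 592.58 + 547.95 + 230.20 + 2200.49 = 11482.43
Landed cost (A) = invoice 418738.82 + 11482.43 + duty 90575.43 = 520796.68
Supplier B (FOB):
CIF value = FOB price + freight + insurance = 409208.25 + 5172.73 + 592.58 = 414973.56
Import duty = 414973.56 × 21.2% = 87974.39
Buyer bears (B): 5172.73 + 592.58 + 547.95 + 230.20 + 2200.49 = 8743.95
Landed cost (B) = invoice 409208.25 + 8743.95 + duty 87974.39 = 505926.59
Difference = |520796.68 − 505926.59| = 14870.09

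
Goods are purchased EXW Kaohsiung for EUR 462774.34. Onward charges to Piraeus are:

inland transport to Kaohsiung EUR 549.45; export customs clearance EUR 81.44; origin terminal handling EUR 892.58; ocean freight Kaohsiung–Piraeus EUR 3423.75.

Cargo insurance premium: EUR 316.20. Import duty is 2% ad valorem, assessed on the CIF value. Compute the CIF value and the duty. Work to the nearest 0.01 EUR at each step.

CIF value: EUR 468037.76; import duty: EUR 9360.76

CIF = EXW price + pre-shipment costs + freight + insurance
CIF = 462774.34 + 549.45 + 81.44 + 892.58 + 3423.75 + 316.20 = 468037.76
Import duty = 468037.76 × 2% = 9360.76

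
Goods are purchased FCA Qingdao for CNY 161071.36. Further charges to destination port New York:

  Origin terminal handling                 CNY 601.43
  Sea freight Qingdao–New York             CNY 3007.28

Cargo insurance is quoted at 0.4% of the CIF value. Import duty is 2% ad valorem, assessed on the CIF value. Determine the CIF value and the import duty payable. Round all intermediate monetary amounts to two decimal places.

CIF value: CNY 165341.44; import duty: CNY 3306.83

Let C be the CIF value. C = FCA price + pre-shipment costs + freight + 0.4% × C
C − 0.4% × C = 161071.36 + 601.43 + 3007.28
0.996 × C = 164680.07
C = 164680.07 / 0.996 = 165341.44
Insurance premium = 0.4% × 165341.44 = 661.37
Import duty = 165341.44 × 2% = 3306.83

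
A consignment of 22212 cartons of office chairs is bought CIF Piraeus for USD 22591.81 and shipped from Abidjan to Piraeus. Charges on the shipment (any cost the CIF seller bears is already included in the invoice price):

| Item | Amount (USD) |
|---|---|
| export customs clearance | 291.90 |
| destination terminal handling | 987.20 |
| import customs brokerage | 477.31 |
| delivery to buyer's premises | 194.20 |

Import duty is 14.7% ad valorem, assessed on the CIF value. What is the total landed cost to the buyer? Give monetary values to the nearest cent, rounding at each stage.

CIF: the seller pays costs through ocean freight and marine insurance to the destination port.
Already in the invoice (seller's account under CIF): export clearance — exclude.
The CIF price already equals the CIF value: 22591.81
Import duty = 22591.81 × 14.7% = 3321.00
Buyer bears: destination terminal 987.20 + brokerage 477.31 + delivery 194.20 + duty 3321.00 = 4979.71
Landed cost = invoice 22591.81 + 4979.71 = 27571.52

Total landed cost: USD 27571.52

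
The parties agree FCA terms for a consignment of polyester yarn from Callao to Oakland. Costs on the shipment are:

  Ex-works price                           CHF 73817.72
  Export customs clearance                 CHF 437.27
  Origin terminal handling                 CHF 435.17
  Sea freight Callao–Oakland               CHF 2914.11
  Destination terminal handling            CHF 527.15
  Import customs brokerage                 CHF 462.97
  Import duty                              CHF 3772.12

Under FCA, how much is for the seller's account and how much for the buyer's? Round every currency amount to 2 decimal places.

FCA: the seller delivers export-cleared goods to the carrier; the buyer bears costs from that point.
Seller's account: goods 73817.72 + export clearance 437.27 = 74254.99
Buyer's account: origin terminal 435.17 + freight 2914.11 + destination terminal 527.15 + brokerage 462.97 + duty 3772.12 = 8111.52

Seller: CHF 74254.99; buyer: CHF 8111.52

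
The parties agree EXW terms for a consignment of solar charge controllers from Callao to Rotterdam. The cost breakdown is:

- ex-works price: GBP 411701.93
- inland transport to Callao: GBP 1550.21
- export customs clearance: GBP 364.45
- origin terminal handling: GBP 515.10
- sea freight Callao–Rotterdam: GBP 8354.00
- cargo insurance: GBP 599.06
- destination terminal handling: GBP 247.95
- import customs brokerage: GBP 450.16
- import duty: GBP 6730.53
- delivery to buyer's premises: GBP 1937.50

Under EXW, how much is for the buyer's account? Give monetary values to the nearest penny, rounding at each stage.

Buyer's account: GBP 20748.96

EXW: the seller makes goods available at their premises; the buyer bears all onward costs.
Seller's account: goods 411701.93 = 411701.93
Buyer's account: inland to port 1550.21 + export clearance 364.45 + origin terminal 515.10 + freight 8354.00 + insurance 599.06 + destination terminal 247.95 + brokerage 450.16 + duty 6730.53 + delivery 1937.50 = 20748.96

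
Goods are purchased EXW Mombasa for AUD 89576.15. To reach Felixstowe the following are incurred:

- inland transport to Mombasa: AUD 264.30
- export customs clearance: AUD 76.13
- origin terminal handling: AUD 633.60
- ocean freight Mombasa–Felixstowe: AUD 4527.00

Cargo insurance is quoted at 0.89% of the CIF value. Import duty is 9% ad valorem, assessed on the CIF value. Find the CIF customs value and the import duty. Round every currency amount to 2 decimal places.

CIF value: AUD 95930.97; import duty: AUD 8633.79

Let C be the CIF value. C = EXW price + pre-shipment costs + freight + 0.89% × C
C − 0.89% × C = 89576.15 + 264.30 + 76.13 + 633.60 + 4527.00
0.9911 × C = 95077.18
C = 95077.18 / 0.9911 = 95930.97
Insurance premium = 0.89% × 95930.97 = 853.79
Import duty = 95930.97 × 9% = 8633.79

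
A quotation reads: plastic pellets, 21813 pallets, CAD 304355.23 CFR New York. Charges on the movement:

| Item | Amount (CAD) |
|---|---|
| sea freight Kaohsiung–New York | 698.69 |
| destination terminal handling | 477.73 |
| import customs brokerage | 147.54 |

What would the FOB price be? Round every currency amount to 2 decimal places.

Not relevant to the conversion: destination terminal, brokerage — on the buyer under both terms; not part of either seller's price.
From CFR to FOB, the seller no longer bears: freight.
FOB price = 304355.23 − 698.69 = 303656.54

FOB price: CAD 303656.54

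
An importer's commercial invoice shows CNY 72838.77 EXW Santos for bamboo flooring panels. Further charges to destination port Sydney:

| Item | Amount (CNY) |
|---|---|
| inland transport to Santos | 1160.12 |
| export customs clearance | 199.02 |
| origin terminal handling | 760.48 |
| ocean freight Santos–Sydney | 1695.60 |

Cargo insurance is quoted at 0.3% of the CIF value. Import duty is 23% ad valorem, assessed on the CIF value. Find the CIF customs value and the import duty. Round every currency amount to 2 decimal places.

Let C be the CIF value. C = EXW price + pre-shipment costs + freight + 0.3% × C
C − 0.3% × C = 72838.77 + 1160.12 + 199.02 + 760.48 + 1695.60
0.997 × C = 76653.99
C = 76653.99 / 0.997 = 76884.64
Insurance premium = 0.3% × 76884.64 = 230.65
Import duty = 76884.64 × 23% = 17683.47

CIF value: CNY 76884.64; import duty: CNY 17683.47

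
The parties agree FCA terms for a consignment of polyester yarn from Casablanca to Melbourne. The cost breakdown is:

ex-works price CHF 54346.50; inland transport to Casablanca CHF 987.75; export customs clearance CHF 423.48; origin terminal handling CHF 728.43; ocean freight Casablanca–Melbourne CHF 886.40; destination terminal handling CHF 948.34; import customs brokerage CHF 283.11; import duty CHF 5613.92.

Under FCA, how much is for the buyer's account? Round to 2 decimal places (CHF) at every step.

Buyer's account: CHF 8460.20

FCA: the seller delivers export-cleared goods to the carrier; the buyer bears costs from that point.
Seller's account: goods 54346.50 + inland to port 987.75 + export clearance 423.48 = 55757.73
Buyer's account: origin terminal 728.43 + freight 886.40 + destination terminal 948.34 + brokerage 283.11 + duty 5613.92 = 8460.20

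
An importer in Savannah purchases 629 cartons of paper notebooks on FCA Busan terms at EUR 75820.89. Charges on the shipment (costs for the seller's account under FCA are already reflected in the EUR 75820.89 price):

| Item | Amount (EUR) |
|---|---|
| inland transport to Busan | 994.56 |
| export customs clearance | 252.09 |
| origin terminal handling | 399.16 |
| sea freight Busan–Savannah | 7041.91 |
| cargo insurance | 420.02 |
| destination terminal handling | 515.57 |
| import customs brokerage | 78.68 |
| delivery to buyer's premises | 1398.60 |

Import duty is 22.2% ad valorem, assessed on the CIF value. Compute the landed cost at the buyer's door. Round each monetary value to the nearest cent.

Total landed cost: EUR 104252.23

FCA: the seller delivers export-cleared goods to the carrier; the buyer bears costs from that point.
Already in the invoice (seller's account under FCA): inland to port, export clearance — exclude.
CIF value = FCA price + origin terminal + freight + insurance = 75820.89 + 399.16 + 7041.91 + 420.02 = 83681.98
Import duty = 83681.98 × 22.2% = 18577.40
Buyer bears: origin terminal 399.16 + freight 7041.91 + insurance 420.02 + destination terminal 515.57 + brokerage 78.68 + delivery 1398.60 + duty 18577.40 = 28431.34
Landed cost = invoice 75820.89 + 28431.34 = 104252.23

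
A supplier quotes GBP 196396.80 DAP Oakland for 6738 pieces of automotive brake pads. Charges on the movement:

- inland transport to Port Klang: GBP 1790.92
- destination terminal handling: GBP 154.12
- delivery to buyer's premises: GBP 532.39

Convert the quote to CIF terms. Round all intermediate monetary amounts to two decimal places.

Not relevant to the conversion: inland to port — on the seller under both DAP and CIF; already in the DAP price and stays in the CIF price.
From DAP to CIF, the seller no longer bears: destination terminal, delivery.
CIF price = 196396.80 − 154.12 − 532.39 = 195710.29

CIF price: GBP 195710.29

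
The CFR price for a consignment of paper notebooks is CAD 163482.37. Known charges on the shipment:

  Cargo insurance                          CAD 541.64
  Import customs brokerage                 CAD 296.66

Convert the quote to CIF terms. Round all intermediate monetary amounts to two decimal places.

Not relevant to the conversion: brokerage — on the buyer under both terms; not part of either seller's price.
From CFR to CIF, the seller additionally bears: insurance.
CIF price = 163482.37 + 541.64 = 164024.01

CIF price: CAD 164024.01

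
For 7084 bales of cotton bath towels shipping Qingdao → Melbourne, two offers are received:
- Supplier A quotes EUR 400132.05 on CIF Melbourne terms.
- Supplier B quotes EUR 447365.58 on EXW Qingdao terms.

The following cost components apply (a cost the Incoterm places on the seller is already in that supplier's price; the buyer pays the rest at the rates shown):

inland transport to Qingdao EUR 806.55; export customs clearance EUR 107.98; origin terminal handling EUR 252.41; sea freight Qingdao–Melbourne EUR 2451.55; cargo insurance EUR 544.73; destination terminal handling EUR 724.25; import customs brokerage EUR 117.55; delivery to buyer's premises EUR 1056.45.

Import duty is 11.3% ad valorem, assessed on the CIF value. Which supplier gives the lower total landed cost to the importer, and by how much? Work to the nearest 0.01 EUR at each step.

Supplier A (CIF):
The CIF price already equals the CIF value: 400132.05
Import duty = 400132.05 × 11.3% = 45214.92
Buyer bears (A): 724.25 + 117.55 + 1056.45 = 1898.25
Landed cost (A) = invoice 400132.05 + 1898.25 + duty 45214.92 = 447245.22
Supplier B (EXW):
CIF value = EXW price + inland to port + export clearance + origin terminal + freight + insurance = 447365.58 + 806.55 + 107.98 + 252.41 + 2451.55 + 544.73 = 451528.80
Import duty = 451528.80 × 11.3% = 51022.75
Buyer bears (B): 806.55 + 107.98 + 252.41 + 2451.55 + 544.73 + 724.25 + 117.55 + 1056.45 = 6061.47
Landed cost (B) = invoice 447365.58 + 6061.47 + duty 51022.75 = 504449.80
Difference = |447245.22 − 504449.80| = 57204.58

Supplier A is cheaper by EUR 57204.58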